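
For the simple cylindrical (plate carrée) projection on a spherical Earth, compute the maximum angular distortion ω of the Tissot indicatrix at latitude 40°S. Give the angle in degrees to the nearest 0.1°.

For the equirectangular projection with φ₀ = 0 (plate carrée), h = 1 along meridians and k = sec φ along parallels.
At 40°: h = 1.000, k = 1.305; principal scales a = 1.305, b = 1.000.
sin(ω/2) = (a − b)/(a + b) = 0.3054/2.305 = 0.1325, so ω = 2 arcsin(0.1325) ≈ 15.2°.

15.2°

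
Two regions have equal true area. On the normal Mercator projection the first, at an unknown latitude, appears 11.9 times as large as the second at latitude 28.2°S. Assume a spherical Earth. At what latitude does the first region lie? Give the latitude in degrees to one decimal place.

75.2°

For equal true areas on Mercator, apparent areas scale as sec²φ, so the ratio is cos²φ₂ / cos²φ₁.
cos²φ₂ / cos²φ₁ = 11.9  ⇒  cos φ₁ = cos 28.2° / √11.9 = 0.8813/3.450 = 0.2555.
φ₁ = arccos(0.2555) ≈ 75.2°.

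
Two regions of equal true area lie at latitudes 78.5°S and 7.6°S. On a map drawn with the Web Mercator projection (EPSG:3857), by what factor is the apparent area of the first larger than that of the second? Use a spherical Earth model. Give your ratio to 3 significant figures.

24.7

Mercator areal scale is sec²φ.
At 78.5°: sec²(78.5°) = 1/0.1994² = 25.16.
At 7.6°: sec²(7.6°) = 1/0.9912² = 1.018.
Ratio = 25.16/1.018 = cos²(7.6°)/cos²(78.5°) ≈ 24.7.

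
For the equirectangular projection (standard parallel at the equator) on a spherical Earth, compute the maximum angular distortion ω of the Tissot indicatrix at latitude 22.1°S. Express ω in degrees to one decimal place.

Plate carrée maps x = Rλ, y = Rφ. The meridian scale is h = 1 and the parallel scale is k = 1/cos φ = sec φ.
At 22.1°: h = 1.000, k = 1.079; principal scales a = 1.079, b = 1.000.
sin(ω/2) = (a − b)/(a + b) = 0.07930/2.079 = 0.03814, so ω = 2 arcsin(0.03814) ≈ 4.4°.

4.4°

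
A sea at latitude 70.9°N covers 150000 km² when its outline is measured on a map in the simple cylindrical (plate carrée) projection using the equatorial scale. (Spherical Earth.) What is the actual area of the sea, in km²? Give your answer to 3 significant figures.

Plate carrée maps x = Rλ, y = Rφ. The meridian scale is h = 1 and the parallel scale is k = 1/cos φ = sec φ.
Areal scale = h·k = 1 × sec φ; at 70.9°, h = 1.000, k = 3.056, so h·k = 3.056.
True area = apparent / (areal scale) = 150000 / 3.056 ≈ 49100 km².

49100 km²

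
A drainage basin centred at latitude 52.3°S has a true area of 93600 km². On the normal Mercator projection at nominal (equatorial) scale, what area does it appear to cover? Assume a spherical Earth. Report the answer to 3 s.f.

Mercator is conformal, so the point scale is isotropic: h = k = sec φ = 1/cos φ.
Areal scale = k² = sec²φ = 1/cos²(52.3°) = 1/0.6115² = 2.674.
Apparent area = 93600 × 2.674 ≈ 250000 km².

250000 km²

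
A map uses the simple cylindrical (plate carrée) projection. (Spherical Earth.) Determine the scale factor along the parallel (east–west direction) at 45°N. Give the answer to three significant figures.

1.41

For the equirectangular projection with φ₀ = 0 (plate carrée), h = 1 along meridians and k = sec φ along parallels.
k = 1/cos 45° = 1/0.7071 = 1.414.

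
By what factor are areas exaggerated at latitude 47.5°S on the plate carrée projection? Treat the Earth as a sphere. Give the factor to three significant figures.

1.48

For the equirectangular projection with φ₀ = 0 (plate carrée), h = 1 along meridians and k = sec φ along parallels.
Areal scale = h·k = 1 × sec φ; at 47.5°, h = 1.000, k = 1.480, so h·k = 1.480.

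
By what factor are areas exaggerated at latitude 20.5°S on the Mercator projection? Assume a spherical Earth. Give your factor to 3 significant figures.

1.14

The Mercator projection is conformal; its linear scale factor is the same in every direction and equals sec φ = 1/cos φ.
Areal scale = k² = sec²φ = 1/cos²(20.5°) = 1/0.9367² = 1.140.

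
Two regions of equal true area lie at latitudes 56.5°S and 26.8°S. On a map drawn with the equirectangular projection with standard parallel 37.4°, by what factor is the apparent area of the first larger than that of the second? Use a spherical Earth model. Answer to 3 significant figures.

1.62

With standard parallel φ₀ = 37.4°, the equirectangular projection gives x = Rλ cos φ₀, y = Rφ, so h = 1 and k = cos 37.4° / cos φ.
Areal scale at 56.5°: h·k = 1.000 × 1.439 = 1.439.
Areal scale at 26.8°: h·k = 1.000 × 0.8900 = 0.8900.
Ratio = 1.439/0.8900 ≈ 1.62.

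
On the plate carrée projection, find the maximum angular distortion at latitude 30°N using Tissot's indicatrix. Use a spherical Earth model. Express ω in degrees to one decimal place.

Plate carrée maps x = Rλ, y = Rφ. The meridian scale is h = 1 and the parallel scale is k = 1/cos φ = sec φ.
At 30°: h = 1.000, k = 1.155; principal scales a = 1.155, b = 1.000.
sin(ω/2) = (a − b)/(a + b) = 0.1547/2.155 = 0.07180, so ω = 2 arcsin(0.07180) ≈ 8.2°.

8.2°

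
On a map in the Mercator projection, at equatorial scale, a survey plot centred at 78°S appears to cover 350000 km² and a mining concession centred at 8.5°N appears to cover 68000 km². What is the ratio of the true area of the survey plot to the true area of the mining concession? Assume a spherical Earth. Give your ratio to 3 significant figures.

0.227

Mercator's areal exaggeration is sec²φ; hence true area = (apparent area) · cos²φ.
True area of survey plot: 350000 × cos²(78°) = 350000 × 0.04323 = 15130 km².
True area of mining concession: 68000 × cos²(8.5°) = 68000 × 0.9782 = 66510 km².
Ratio = 15130 / 66510 ≈ 0.227.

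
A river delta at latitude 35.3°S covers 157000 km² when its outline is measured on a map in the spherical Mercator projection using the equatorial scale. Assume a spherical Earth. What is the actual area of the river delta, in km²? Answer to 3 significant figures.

The Mercator projection is conformal; its linear scale factor is the same in every direction and equals sec φ = 1/cos φ.
Areal scale = k² = sec²φ = 1/cos²(35.3°) = 1/0.8161² = 1.501.
True area = apparent / (areal scale) = 157000 / 1.501 ≈ 105000 km².

105000 km²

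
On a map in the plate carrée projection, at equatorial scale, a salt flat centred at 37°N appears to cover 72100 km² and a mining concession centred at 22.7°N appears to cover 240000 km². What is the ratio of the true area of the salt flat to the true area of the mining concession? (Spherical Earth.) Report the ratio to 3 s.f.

0.260

On the plate carrée, areal scale = h·k = 1 × sec φ, so true area = apparent × cos φ.
True area of salt flat: 72100 × cos(37°) = 72100 × 0.7986 = 57580 km².
True area of mining concession: 240000 × cos(22.7°) = 240000 × 0.9225 = 221400 km².
Ratio = 57580 / 221400 ≈ 0.260.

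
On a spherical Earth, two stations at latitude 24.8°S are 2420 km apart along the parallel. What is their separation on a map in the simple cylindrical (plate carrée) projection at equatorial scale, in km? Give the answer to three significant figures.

2670 km

Plate carrée maps x = Rλ, y = Rφ. The meridian scale is h = 1 and the parallel scale is k = 1/cos φ = sec φ.
Along the parallel, k = sec 24.8° = 1/0.9078 = 1.102.
Map distance = 2420 × 1.102 ≈ 2670 km.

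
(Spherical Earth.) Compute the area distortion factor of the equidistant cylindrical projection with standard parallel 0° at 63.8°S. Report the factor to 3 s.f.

2.26

Plate carrée maps x = Rλ, y = Rφ. The meridian scale is h = 1 and the parallel scale is k = 1/cos φ = sec φ.
Areal scale = h·k = 1 × sec φ; at 63.8°, h = 1.000, k = 2.265, so h·k = 2.265.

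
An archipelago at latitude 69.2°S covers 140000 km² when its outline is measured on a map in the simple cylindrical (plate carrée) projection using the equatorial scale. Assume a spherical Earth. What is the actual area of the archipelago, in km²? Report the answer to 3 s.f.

For the equirectangular projection with φ₀ = 0 (plate carrée), h = 1 along meridians and k = sec φ along parallels.
Areal scale = h·k = 1 × sec φ; at 69.2°, h = 1.000, k = 2.816, so h·k = 2.816.
True area = apparent / (areal scale) = 140000 / 2.816 ≈ 49700 km².

49700 km²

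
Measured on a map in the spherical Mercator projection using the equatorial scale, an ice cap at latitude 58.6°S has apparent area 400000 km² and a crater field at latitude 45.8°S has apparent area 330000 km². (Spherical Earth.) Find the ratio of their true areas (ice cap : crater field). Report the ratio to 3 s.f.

Since Mercator area scale is 1/cos²φ, the true area equals the apparent area multiplied by cos²φ.
True area of ice cap: 400000 × cos²(58.6°) = 400000 × 0.2715 = 108600 km².
True area of crater field: 330000 × cos²(45.8°) = 330000 × 0.4860 = 160400 km².
Ratio = 108600 / 160400 ≈ 0.677.

0.677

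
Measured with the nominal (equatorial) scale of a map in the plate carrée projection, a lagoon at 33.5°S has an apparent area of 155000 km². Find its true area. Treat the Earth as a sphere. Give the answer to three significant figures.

129000 km²

For the equirectangular projection with φ₀ = 0 (plate carrée), h = 1 along meridians and k = sec φ along parallels.
Areal scale = h·k = 1 × sec φ; at 33.5°, h = 1.000, k = 1.199, so h·k = 1.199.
True area = apparent / (areal scale) = 155000 / 1.199 ≈ 129000 km².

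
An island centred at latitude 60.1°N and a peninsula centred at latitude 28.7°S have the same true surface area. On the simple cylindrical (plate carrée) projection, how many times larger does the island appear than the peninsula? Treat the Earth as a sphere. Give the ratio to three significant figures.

In the plate carrée (x = Rλ, y = Rφ), meridians are true-scale (h = 1) and parallels are stretched by k = sec φ.
Areal scale at 60.1°: h·k = 1.000 × 2.006 = 2.006.
Areal scale at 28.7°: h·k = 1.000 × 1.140 = 1.140.
Ratio = 2.006/1.140 ≈ 1.76.

1.76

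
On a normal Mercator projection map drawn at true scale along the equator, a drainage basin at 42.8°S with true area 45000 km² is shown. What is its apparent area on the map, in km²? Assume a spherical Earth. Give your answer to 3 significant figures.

The Mercator projection is conformal; its linear scale factor is the same in every direction and equals sec φ = 1/cos φ.
Areal scale = k² = sec²φ = 1/cos²(42.8°) = 1/0.7337² = 1.857.
Apparent area = 45000 × 1.857 ≈ 83600 km².

83600 km²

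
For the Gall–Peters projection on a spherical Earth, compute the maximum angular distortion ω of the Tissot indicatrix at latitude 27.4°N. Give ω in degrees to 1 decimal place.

25.9°

Gall–Peters is a cylindrical equal-area projection with standard parallels at ±45°. For cylindrical equal-area with standard parallel φ₀, h = cos φ / cos φ₀ and k = cos φ₀ / cos φ, so h·k = 1.
At 27.4°: h = 1.256, k = 0.7965; principal scales a = 1.256, b = 0.7965.
sin(ω/2) = (a − b)/(a + b) = 0.4591/2.052 = 0.2237, so ω = 2 arcsin(0.2237) ≈ 25.9°.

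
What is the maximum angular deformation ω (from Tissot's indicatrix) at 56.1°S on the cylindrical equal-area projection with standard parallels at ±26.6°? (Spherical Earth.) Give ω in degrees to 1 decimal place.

52.2°

For cylindrical equal-area with standard parallel φ₀, h = cos φ / cos φ₀ and k = cos φ₀ / cos φ, so h·k = 1.
At 56.1°: h = 0.6238, k = 1.603; principal scales a = 1.603, b = 0.6238.
sin(ω/2) = (a − b)/(a + b) = 0.9794/2.227 = 0.4398, so ω = 2 arcsin(0.4398) ≈ 52.2°.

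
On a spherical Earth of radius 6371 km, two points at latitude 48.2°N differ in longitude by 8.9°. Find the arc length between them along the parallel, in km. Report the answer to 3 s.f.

Arc length along a parallel = R cos φ · Δλ (with Δλ in radians).
= 6371 × cos 48.2° × (8.9° × π/180) = 6371 × 0.6665 × 0.1553 ≈ 660 km.

660 km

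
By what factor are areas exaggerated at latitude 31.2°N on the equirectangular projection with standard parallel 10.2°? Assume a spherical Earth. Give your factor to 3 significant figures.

1.15

In the equirectangular projection with standard parallel φ₀ = 10.2° (x = Rλ cos φ₀, y = Rφ), meridians are true-scale (h = 1) and the parallel scale is k = cos φ₀ / cos φ.
Areal scale = h·k = 1 × cos φ₀ / cos φ; at 31.2°, h = 1.000, k = 1.151, so h·k = 1.151.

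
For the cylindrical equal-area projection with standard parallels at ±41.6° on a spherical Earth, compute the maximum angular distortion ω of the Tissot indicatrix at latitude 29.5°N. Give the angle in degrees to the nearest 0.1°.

For cylindrical equal-area with standard parallel φ₀, h = cos φ / cos φ₀ and k = cos φ₀ / cos φ, so h·k = 1.
At 29.5°: h = 1.164, k = 0.8592; principal scales a = 1.164, b = 0.8592.
sin(ω/2) = (a − b)/(a + b) = 0.3047/2.023 = 0.1506, so ω = 2 arcsin(0.1506) ≈ 17.3°.

17.3°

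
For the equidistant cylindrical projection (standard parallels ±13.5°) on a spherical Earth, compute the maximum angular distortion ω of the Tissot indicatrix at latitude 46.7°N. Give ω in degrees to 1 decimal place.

19.9°

With standard parallel φ₀ = 13.5°, the equirectangular projection gives x = Rλ cos φ₀, y = Rφ, so h = 1 and k = cos 13.5° / cos φ.
At 46.7°: h = 1.000, k = 1.418; principal scales a = 1.418, b = 1.000.
sin(ω/2) = (a − b)/(a + b) = 0.4178/2.418 = 0.1728, so ω = 2 arcsin(0.1728) ≈ 19.9°.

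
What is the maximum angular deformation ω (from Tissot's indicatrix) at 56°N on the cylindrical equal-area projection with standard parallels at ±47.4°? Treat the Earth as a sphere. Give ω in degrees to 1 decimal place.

21.8°

For cylindrical equal-area with standard parallel φ₀, h = cos φ / cos φ₀ and k = cos φ₀ / cos φ, so h·k = 1.
At 56°: h = 0.8261, k = 1.210; principal scales a = 1.210, b = 0.8261.
sin(ω/2) = (a − b)/(a + b) = 0.3843/2.037 = 0.1887, so ω = 2 arcsin(0.1887) ≈ 21.8°.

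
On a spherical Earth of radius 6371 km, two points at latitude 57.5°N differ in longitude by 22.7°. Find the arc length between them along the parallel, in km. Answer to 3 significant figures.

Arc length along a parallel = R cos φ · Δλ (with Δλ in radians).
= 6371 × cos 57.5° × (22.7° × π/180) = 6371 × 0.5373 × 0.3962 ≈ 1360 km.

1360 km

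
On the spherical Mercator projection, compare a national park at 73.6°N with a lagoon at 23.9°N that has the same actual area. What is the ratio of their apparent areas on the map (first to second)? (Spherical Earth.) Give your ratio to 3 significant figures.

Mercator is conformal with k = sec φ, so areal scale = k² = sec²φ.
At 73.6°: sec²(73.6°) = 1/0.2823² = 12.54.
At 23.9°: sec²(23.9°) = 1/0.9143² = 1.196.
Ratio = 12.54/1.196 = cos²(23.9°)/cos²(73.6°) ≈ 10.5.

10.5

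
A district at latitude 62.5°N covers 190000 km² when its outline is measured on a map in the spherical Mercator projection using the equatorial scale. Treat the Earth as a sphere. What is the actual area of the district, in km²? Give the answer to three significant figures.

40500 km²

For Mercator, h = k = sec φ (a conformal cylindrical projection has a single point scale, 1/cos φ).
Areal scale = k² = sec²φ = 1/cos²(62.5°) = 1/0.4617² = 4.690.
True area = apparent / (areal scale) = 190000 / 4.690 ≈ 40500 km².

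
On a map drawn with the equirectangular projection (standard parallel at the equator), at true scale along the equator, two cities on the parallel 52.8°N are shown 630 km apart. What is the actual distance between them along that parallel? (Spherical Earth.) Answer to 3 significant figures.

381 km

For the equirectangular projection with φ₀ = 0 (plate carrée), h = 1 along meridians and k = sec φ along parallels.
Along the parallel at 52.8°, map distances are exaggerated by k = sec 52.8° = 1.654.
True distance = 630 / 1.654 = 630 × cos 52.8° ≈ 381 km.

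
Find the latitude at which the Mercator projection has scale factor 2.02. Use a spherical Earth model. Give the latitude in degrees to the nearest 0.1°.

Mercator scale is k = sec φ = 1/cos φ.
1/cos φ = 2.02  ⇒  cos φ = 0.4950  ⇒  φ = arccos(0.4950) ≈ 60.3°.

60.3°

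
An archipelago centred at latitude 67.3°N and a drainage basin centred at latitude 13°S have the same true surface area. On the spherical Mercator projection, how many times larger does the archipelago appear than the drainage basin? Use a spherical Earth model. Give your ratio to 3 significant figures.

Mercator is conformal with k = sec φ, so areal scale = k² = sec²φ.
At 67.3°: sec²(67.3°) = 1/0.3859² = 6.715.
At 13°: sec²(13°) = 1/0.9744² = 1.053.
Ratio = 6.715/1.053 = cos²(13°)/cos²(67.3°) ≈ 6.38.

6.38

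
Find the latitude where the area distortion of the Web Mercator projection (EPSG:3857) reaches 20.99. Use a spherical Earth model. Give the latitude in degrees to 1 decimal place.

77.4°

Mercator areal scale is sec²φ.
sec²φ = 20.99  ⇒  cos²φ = 0.04764  ⇒  cos φ = 0.2183.
φ = arccos(0.2183) ≈ 77.4°.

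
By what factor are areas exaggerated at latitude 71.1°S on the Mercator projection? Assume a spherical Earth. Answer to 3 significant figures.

9.53

Mercator is conformal, so the point scale is isotropic: h = k = sec φ = 1/cos φ.
Areal scale = k² = sec²φ = 1/cos²(71.1°) = 1/0.3239² = 9.531.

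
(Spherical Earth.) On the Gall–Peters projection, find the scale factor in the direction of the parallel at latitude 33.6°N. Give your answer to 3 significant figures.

The Gall–Peters projection is cylindrical equal-area with φ₀ = 45°. For cylindrical equal-area with standard parallel φ₀, h = cos φ / cos φ₀ and k = cos φ₀ / cos φ, so h·k = 1.
k = cos 45° / cos 33.6° = 0.7071/0.8329 = 0.8489.

0.849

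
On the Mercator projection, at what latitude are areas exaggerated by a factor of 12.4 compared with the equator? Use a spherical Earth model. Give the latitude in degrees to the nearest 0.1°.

Mercator areal scale is sec²φ.
sec²φ = 12.4  ⇒  cos²φ = 0.08065  ⇒  cos φ = 0.2840.
φ = arccos(0.2840) ≈ 73.5°.

73.5°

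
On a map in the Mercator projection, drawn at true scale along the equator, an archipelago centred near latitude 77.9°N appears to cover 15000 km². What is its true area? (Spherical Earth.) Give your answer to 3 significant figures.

659 km²

Mercator is conformal, so the point scale is isotropic: h = k = sec φ = 1/cos φ.
Areal scale = k² = sec²φ = 1/cos²(77.9°) = 1/0.2096² = 22.76.
True area = apparent / (areal scale) = 15000 / 22.76 ≈ 659 km².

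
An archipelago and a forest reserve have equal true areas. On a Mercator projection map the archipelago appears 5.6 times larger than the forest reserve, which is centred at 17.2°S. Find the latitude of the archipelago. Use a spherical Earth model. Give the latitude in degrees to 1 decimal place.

66.2°

On Mercator, (apparent₁)/(apparent₂) = sec²φ₁ / sec²φ₂ when true areas are equal.
cos²φ₂ / cos²φ₁ = 5.6  ⇒  cos φ₁ = cos 17.2° / √5.6 = 0.9553/2.366 = 0.4037.
φ₁ = arccos(0.4037) ≈ 66.2°.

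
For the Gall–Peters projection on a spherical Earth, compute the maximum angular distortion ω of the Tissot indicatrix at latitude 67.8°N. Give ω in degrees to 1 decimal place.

Gall–Peters is a cylindrical equal-area projection with standard parallels at ±45°. Cylindrical equal-area (φ₀ = 45°): h = cos φ / cos 45° along meridians, k = cos 45° / cos φ along parallels; h·k = 1.
At 67.8°: h = 0.5343, k = 1.871; principal scales a = 1.871, b = 0.5343.
sin(ω/2) = (a − b)/(a + b) = 1.337/2.406 = 0.5558, so ω = 2 arcsin(0.5558) ≈ 67.5°.

67.5°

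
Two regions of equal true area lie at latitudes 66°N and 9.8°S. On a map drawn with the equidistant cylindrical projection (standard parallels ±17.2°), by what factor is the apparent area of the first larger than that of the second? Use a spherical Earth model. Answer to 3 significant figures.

2.42

With standard parallel φ₀ = 17.2°, the equirectangular projection gives x = Rλ cos φ₀, y = Rφ, so h = 1 and k = cos 17.2° / cos φ.
Areal scale at 66°: h·k = 1.000 × 2.349 = 2.349.
Areal scale at 9.8°: h·k = 1.000 × 0.9694 = 0.9694.
Ratio = 2.349/0.9694 ≈ 2.42.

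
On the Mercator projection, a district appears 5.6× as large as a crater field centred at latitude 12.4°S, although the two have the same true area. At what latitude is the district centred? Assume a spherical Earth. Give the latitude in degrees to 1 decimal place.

65.6°

Mercator areal scale is sec²φ, so apparent-area ratio = sec²φ₁ / sec²φ₂ = cos²φ₂ / cos²φ₁.
cos²φ₂ / cos²φ₁ = 5.6  ⇒  cos φ₁ = cos 12.4° / √5.6 = 0.9767/2.366 = 0.4127.
φ₁ = arccos(0.4127) ≈ 65.6°.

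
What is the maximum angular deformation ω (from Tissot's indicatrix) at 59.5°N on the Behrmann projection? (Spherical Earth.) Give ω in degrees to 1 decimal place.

Behrmann is a cylindrical equal-area projection with standard parallels at ±30°. For cylindrical equal-area with standard parallel φ₀, h = cos φ / cos φ₀ and k = cos φ₀ / cos φ, so h·k = 1.
At 59.5°: h = 0.5861, k = 1.706; principal scales a = 1.706, b = 0.5861.
sin(ω/2) = (a − b)/(a + b) = 1.120/2.292 = 0.4887, so ω = 2 arcsin(0.4887) ≈ 58.5°.

58.5°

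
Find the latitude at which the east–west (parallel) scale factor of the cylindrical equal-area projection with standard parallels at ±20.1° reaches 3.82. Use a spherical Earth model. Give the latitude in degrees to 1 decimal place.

Cylindrical equal-area (φ₀ = 20.1°): h = cos φ / cos 20.1° along meridians, k = cos 20.1° / cos φ along parallels; h·k = 1.
k = cos φ₀ / cos φ = 3.82  ⇒  cos φ = cos 20.1° / 3.82 = 0.2458.
φ = arccos(0.2458) ≈ 75.8°.

75.8°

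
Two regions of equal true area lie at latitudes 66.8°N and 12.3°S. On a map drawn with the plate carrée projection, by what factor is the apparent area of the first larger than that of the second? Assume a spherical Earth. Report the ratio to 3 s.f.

2.48

For the equirectangular projection with φ₀ = 0 (plate carrée), h = 1 along meridians and k = sec φ along parallels.
Areal scale at 66.8°: h·k = 1.000 × 2.538 = 2.538.
Areal scale at 12.3°: h·k = 1.000 × 1.023 = 1.023.
Ratio = 2.538/1.023 ≈ 2.48.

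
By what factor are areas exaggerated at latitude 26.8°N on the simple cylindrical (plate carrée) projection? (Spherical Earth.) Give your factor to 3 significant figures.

For the equirectangular projection with φ₀ = 0 (plate carrée), h = 1 along meridians and k = sec φ along parallels.
Areal scale = h·k = 1 × sec φ; at 26.8°, h = 1.000, k = 1.120, so h·k = 1.120.

1.12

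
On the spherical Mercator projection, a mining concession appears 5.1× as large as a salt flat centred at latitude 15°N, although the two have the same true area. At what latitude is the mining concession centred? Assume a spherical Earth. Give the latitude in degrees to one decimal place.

Mercator areal scale is sec²φ, so apparent-area ratio = sec²φ₁ / sec²φ₂ = cos²φ₂ / cos²φ₁.
cos²φ₂ / cos²φ₁ = 5.1  ⇒  cos φ₁ = cos 15° / √5.1 = 0.9659/2.258 = 0.4277.
φ₁ = arccos(0.4277) ≈ 64.7°.

64.7°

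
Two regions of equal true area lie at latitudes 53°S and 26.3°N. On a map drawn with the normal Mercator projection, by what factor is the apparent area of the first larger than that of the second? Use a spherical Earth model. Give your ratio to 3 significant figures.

2.22

On Mercator, area is exaggerated by sec²φ = 1/cos²φ.
At 53°: sec²(53°) = 1/0.6018² = 2.761.
At 26.3°: sec²(26.3°) = 1/0.8965² = 1.244.
Ratio = 2.761/1.244 = cos²(26.3°)/cos²(53°) ≈ 2.22.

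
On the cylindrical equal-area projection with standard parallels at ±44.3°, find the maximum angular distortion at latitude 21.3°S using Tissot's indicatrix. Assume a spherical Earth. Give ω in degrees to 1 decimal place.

Cylindrical equal-area (φ₀ = 44.3°): h = cos φ / cos 44.3° along meridians, k = cos 44.3° / cos φ along parallels; h·k = 1.
At 21.3°: h = 1.302, k = 0.7682; principal scales a = 1.302, b = 0.7682.
sin(ω/2) = (a − b)/(a + b) = 0.5336/2.070 = 0.2578, so ω = 2 arcsin(0.2578) ≈ 29.9°.

29.9°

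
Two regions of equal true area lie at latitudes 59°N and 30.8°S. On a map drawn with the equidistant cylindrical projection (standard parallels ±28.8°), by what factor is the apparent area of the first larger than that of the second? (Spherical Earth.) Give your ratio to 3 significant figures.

The equidistant cylindrical projection with φ₀ = 28.8° has h = 1 (meridians true) and k = cos φ₀ / cos φ along parallels.
Areal scale at 59°: h·k = 1.000 × 1.701 = 1.701.
Areal scale at 30.8°: h·k = 1.000 × 1.020 = 1.020.
Ratio = 1.701/1.020 ≈ 1.67.

1.67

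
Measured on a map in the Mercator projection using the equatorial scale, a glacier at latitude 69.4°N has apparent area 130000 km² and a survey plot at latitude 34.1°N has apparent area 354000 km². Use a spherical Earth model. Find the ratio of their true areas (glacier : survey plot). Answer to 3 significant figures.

On Mercator the areal scale is sec²φ, so true area = apparent × cos²φ.
True area of glacier: 130000 × cos²(69.4°) = 130000 × 0.1238 = 16090 km².
True area of survey plot: 354000 × cos²(34.1°) = 354000 × 0.6857 = 242700 km².
Ratio = 16090 / 242700 ≈ 0.0663.

0.0663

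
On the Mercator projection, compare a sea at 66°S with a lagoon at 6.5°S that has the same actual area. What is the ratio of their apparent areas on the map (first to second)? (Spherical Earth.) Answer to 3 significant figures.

On Mercator, area is exaggerated by sec²φ = 1/cos²φ.
At 66°: sec²(66°) = 1/0.4067² = 6.045.
At 6.5°: sec²(6.5°) = 1/0.9936² = 1.013.
Ratio = 6.045/1.013 = cos²(6.5°)/cos²(66°) ≈ 5.97.

5.97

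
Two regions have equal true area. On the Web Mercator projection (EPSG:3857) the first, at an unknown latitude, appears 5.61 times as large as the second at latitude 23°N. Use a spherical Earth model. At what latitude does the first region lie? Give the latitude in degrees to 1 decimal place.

67.1°

Mercator areal scale is sec²φ, so apparent-area ratio = sec²φ₁ / sec²φ₂ = cos²φ₂ / cos²φ₁.
cos²φ₂ / cos²φ₁ = 5.61  ⇒  cos φ₁ = cos 23° / √5.61 = 0.9205/2.369 = 0.3886.
φ₁ = arccos(0.3886) ≈ 67.1°.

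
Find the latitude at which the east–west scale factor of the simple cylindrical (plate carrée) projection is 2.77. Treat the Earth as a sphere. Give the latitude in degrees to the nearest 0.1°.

68.8°

Plate carrée: h = 1, k = sec φ along parallels.
sec φ = 2.77  ⇒  cos φ = 0.3610  ⇒  φ ≈ 68.8°.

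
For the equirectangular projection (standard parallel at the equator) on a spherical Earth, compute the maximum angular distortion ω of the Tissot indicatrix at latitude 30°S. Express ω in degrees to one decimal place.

Plate carrée maps x = Rλ, y = Rφ. The meridian scale is h = 1 and the parallel scale is k = 1/cos φ = sec φ.
At 30°: h = 1.000, k = 1.155; principal scales a = 1.155, b = 1.000.
sin(ω/2) = (a − b)/(a + b) = 0.1547/2.155 = 0.07180, so ω = 2 arcsin(0.07180) ≈ 8.2°.

8.2°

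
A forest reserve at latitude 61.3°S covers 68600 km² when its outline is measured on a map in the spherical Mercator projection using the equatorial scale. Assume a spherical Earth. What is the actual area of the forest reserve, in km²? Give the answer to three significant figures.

15800 km²

The Mercator projection is conformal; its linear scale factor is the same in every direction and equals sec φ = 1/cos φ.
Areal scale = k² = sec²φ = 1/cos²(61.3°) = 1/0.4802² = 4.336.
True area = apparent / (areal scale) = 68600 / 4.336 ≈ 15800 km².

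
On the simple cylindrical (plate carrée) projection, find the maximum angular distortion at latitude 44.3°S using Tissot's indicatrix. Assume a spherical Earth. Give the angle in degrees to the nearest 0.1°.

For the equirectangular projection with φ₀ = 0 (plate carrée), h = 1 along meridians and k = sec φ along parallels.
At 44.3°: h = 1.000, k = 1.397; principal scales a = 1.397, b = 1.000.
sin(ω/2) = (a − b)/(a + b) = 0.3972/2.397 = 0.1657, so ω = 2 arcsin(0.1657) ≈ 19.1°.

19.1°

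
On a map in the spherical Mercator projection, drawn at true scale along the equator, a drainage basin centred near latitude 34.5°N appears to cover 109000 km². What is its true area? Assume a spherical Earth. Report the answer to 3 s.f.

The Mercator projection is conformal; its linear scale factor is the same in every direction and equals sec φ = 1/cos φ.
Areal scale = k² = sec²φ = 1/cos²(34.5°) = 1/0.8241² = 1.472.
True area = apparent / (areal scale) = 109000 / 1.472 ≈ 74000 km².

74000 km²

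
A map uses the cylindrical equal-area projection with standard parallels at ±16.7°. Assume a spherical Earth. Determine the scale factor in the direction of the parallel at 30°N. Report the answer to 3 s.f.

Cylindrical equal-area (φ₀ = 16.7°): h = cos φ / cos 16.7° along meridians, k = cos 16.7° / cos φ along parallels; h·k = 1.
k = cos 16.7° / cos 30° = 0.9578/0.8660 = 1.106.

1.11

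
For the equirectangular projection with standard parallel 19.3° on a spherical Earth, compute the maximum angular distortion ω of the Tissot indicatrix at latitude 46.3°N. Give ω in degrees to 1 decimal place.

The equidistant cylindrical projection with φ₀ = 19.3° has h = 1 (meridians true) and k = cos φ₀ / cos φ along parallels.
At 46.3°: h = 1.000, k = 1.366; principal scales a = 1.366, b = 1.000.
sin(ω/2) = (a − b)/(a + b) = 0.3661/2.366 = 0.1547, so ω = 2 arcsin(0.1547) ≈ 17.8°.

17.8°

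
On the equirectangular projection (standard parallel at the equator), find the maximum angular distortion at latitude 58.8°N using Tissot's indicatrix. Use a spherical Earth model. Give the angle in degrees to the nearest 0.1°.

For the equirectangular projection with φ₀ = 0 (plate carrée), h = 1 along meridians and k = sec φ along parallels.
At 58.8°: h = 1.000, k = 1.930; principal scales a = 1.930, b = 1.000.
sin(ω/2) = (a − b)/(a + b) = 0.9304/2.930 = 0.3175, so ω = 2 arcsin(0.3175) ≈ 37.0°.

37.0°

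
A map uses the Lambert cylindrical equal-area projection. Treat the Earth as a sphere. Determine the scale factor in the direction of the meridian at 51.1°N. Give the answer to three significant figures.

0.628

The Lambert cylindrical equal-area projection is the cylindrical equal-area projection with its standard parallel at the equator (φ₀ = 0). A cylindrical equal-area projection with standard parallel φ₀ has meridian scale h = cos φ / cos φ₀ and parallel scale k = cos φ₀ / cos φ (so areas are preserved, h·k = 1).
h = cos 51.1° / cos 0° = 0.6280/1.000 = 0.6280.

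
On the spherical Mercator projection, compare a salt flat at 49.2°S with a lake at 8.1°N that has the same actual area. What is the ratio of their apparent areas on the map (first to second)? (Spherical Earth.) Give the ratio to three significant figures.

2.30

Mercator is conformal with k = sec φ, so areal scale = k² = sec²φ.
At 49.2°: sec²(49.2°) = 1/0.6534² = 2.342.
At 8.1°: sec²(8.1°) = 1/0.9900² = 1.020.
Ratio = 2.342/1.020 = cos²(8.1°)/cos²(49.2°) ≈ 2.30.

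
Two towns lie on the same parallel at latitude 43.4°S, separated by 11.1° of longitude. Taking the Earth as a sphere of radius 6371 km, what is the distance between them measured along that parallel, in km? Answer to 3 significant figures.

897 km

Arc length along a parallel = R cos φ · Δλ (with Δλ in radians).
= 6371 × cos 43.4° × (11.1° × π/180) = 6371 × 0.7266 × 0.1937 ≈ 897 km.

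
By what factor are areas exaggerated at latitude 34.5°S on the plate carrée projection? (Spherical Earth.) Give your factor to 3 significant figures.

1.21

In the plate carrée (x = Rλ, y = Rφ), meridians are true-scale (h = 1) and parallels are stretched by k = sec φ.
Areal scale = h·k = 1 × sec φ; at 34.5°, h = 1.000, k = 1.213, so h·k = 1.213.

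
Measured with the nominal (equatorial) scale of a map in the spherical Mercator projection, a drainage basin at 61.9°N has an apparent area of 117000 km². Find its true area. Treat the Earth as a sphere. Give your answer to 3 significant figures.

26000 km²

Mercator is conformal, so the point scale is isotropic: h = k = sec φ = 1/cos φ.
Areal scale = k² = sec²φ = 1/cos²(61.9°) = 1/0.4710² = 4.508.
True area = apparent / (areal scale) = 117000 / 4.508 ≈ 26000 km².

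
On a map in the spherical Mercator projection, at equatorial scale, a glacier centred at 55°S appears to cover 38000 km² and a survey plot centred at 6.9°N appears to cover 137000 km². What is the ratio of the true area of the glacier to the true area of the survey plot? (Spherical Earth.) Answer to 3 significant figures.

Mercator's areal exaggeration is sec²φ; hence true area = (apparent area) · cos²φ.
True area of glacier: 38000 × cos²(55°) = 38000 × 0.3290 = 12500 km².
True area of survey plot: 137000 × cos²(6.9°) = 137000 × 0.9856 = 135000 km².
Ratio = 12500 / 135000 ≈ 0.0926.

0.0926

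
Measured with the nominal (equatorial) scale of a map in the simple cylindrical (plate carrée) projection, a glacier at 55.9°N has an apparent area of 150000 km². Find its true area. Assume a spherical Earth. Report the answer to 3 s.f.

Plate carrée maps x = Rλ, y = Rφ. The meridian scale is h = 1 and the parallel scale is k = 1/cos φ = sec φ.
Areal scale = h·k = 1 × sec φ; at 55.9°, h = 1.000, k = 1.784, so h·k = 1.784.
True area = apparent / (areal scale) = 150000 / 1.784 ≈ 84100 km².

84100 km²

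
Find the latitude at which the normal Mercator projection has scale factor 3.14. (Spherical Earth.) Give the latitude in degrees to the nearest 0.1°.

71.4°

Mercator scale is k = sec φ = 1/cos φ.
1/cos φ = 3.14  ⇒  cos φ = 0.3185  ⇒  φ = arccos(0.3185) ≈ 71.4°.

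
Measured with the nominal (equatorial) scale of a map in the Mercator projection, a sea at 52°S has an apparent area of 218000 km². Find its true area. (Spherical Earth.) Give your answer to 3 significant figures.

82600 km²

The Mercator projection is conformal; its linear scale factor is the same in every direction and equals sec φ = 1/cos φ.
Areal scale = k² = sec²φ = 1/cos²(52°) = 1/0.6157² = 2.638.
True area = apparent / (areal scale) = 218000 / 2.638 ≈ 82600 km².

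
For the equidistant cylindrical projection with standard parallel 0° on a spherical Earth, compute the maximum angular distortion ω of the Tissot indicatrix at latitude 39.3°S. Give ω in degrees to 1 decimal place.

In the plate carrée (x = Rλ, y = Rφ), meridians are true-scale (h = 1) and parallels are stretched by k = sec φ.
At 39.3°: h = 1.000, k = 1.292; principal scales a = 1.292, b = 1.000.
sin(ω/2) = (a − b)/(a + b) = 0.2923/2.292 = 0.1275, so ω = 2 arcsin(0.1275) ≈ 14.6°.

14.6°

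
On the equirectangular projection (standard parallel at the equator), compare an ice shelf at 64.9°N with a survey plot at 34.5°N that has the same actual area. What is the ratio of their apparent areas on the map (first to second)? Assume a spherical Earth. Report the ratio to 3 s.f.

1.94

In the plate carrée (x = Rλ, y = Rφ), meridians are true-scale (h = 1) and parallels are stretched by k = sec φ.
Areal scale at 64.9°: h·k = 1.000 × 2.357 = 2.357.
Areal scale at 34.5°: h·k = 1.000 × 1.213 = 1.213.
Ratio = 2.357/1.213 ≈ 1.94.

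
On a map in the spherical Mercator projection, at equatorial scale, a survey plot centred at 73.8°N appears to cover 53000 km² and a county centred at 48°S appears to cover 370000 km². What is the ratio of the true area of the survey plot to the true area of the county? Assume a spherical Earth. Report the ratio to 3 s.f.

On Mercator the areal scale is sec²φ, so true area = apparent × cos²φ.
True area of survey plot: 53000 × cos²(73.8°) = 53000 × 0.07784 = 4125 km².
True area of county: 370000 × cos²(48°) = 370000 × 0.4477 = 165700 km².
Ratio = 4125 / 165700 ≈ 0.0249.

0.0249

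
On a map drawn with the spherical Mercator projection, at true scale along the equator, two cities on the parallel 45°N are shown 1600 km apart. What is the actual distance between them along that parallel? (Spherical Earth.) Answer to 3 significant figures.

1130 km

The Mercator projection is conformal; its linear scale factor is the same in every direction and equals sec φ = 1/cos φ.
Along the parallel at 45°, map distances are exaggerated by k = sec 45° = 1.414.
True distance = 1600 / 1.414 = 1600 × cos 45° ≈ 1130 km.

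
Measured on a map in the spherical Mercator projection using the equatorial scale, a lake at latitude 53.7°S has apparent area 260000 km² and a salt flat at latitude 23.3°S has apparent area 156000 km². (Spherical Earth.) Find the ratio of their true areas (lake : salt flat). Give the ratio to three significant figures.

Mercator's areal exaggeration is sec²φ; hence true area = (apparent area) · cos²φ.
True area of lake: 260000 × cos²(53.7°) = 260000 × 0.3505 = 91120 km².
True area of salt flat: 156000 × cos²(23.3°) = 156000 × 0.8435 = 131600 km².
Ratio = 91120 / 131600 ≈ 0.692.

0.692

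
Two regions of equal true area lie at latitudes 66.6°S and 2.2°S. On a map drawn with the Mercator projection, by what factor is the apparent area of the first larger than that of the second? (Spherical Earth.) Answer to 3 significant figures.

Mercator areal scale is sec²φ.
At 66.6°: sec²(66.6°) = 1/0.3971² = 6.340.
At 2.2°: sec²(2.2°) = 1/0.9993² = 1.001.
Ratio = 6.340/1.001 = cos²(2.2°)/cos²(66.6°) ≈ 6.33.

6.33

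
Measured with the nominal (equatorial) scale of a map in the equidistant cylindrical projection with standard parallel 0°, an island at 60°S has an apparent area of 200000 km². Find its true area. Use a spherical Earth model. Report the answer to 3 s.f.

For the equirectangular projection with φ₀ = 0 (plate carrée), h = 1 along meridians and k = sec φ along parallels.
Areal scale = h·k = 1 × sec φ; at 60°, h = 1.000, k = 2.000, so h·k = 2.000.
True area = apparent / (areal scale) = 200000 / 2.000 ≈ 100000 km².

100000 km²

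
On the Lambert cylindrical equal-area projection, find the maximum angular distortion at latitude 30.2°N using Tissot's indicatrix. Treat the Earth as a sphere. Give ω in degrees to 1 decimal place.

The Lambert cylindrical equal-area projection is the cylindrical equal-area projection with its standard parallel at the equator (φ₀ = 0). For cylindrical equal-area with standard parallel φ₀, h = cos φ / cos φ₀ and k = cos φ₀ / cos φ, so h·k = 1.
At 30.2°: h = 0.8643, k = 1.157; principal scales a = 1.157, b = 0.8643.
sin(ω/2) = (a − b)/(a + b) = 0.2928/2.021 = 0.1448, so ω = 2 arcsin(0.1448) ≈ 16.7°.

16.7°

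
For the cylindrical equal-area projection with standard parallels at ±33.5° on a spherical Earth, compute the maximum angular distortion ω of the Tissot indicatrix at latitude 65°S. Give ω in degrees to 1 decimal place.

72.5°

For cylindrical equal-area with standard parallel φ₀, h = cos φ / cos φ₀ and k = cos φ₀ / cos φ, so h·k = 1.
At 65°: h = 0.5068, k = 1.973; principal scales a = 1.973, b = 0.5068.
sin(ω/2) = (a − b)/(a + b) = 1.466/2.480 = 0.5913, so ω = 2 arcsin(0.5913) ≈ 72.5°.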